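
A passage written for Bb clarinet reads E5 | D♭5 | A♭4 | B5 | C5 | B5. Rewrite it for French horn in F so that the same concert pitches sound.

A5 Gb5 Db5 E6 F5 E6

First find concert pitch: the Bb clarinet sounds a major second below written, so E5 D♭5 A♭4 B5 C5 B5 sounds D5 Cb5 Gb4 A5 Bb4 A5.
Then write for French horn in F: it sounds a perfect fifth below written, so the part must be a perfect fifth above concert.
D5 → A5
Cb5 → Gb5
Gb4 → Db5
A5 → E6
Bb4 → F5
A5 → E6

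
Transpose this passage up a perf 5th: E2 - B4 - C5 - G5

A perfect fifth up from E2 gives B2.
B4: a fifth up reaches F, and 7 semitones makes it F#5.
A perfect fifth up from C5 gives G5.
G5: a fifth up reaches D, and 7 semitones makes it D6.

B2 F#5 G5 D6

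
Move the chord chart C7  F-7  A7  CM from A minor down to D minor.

F7 Bb-7 D7 FM

A minor down to D minor is a perfect fifth; each chord root moves by that interval while the quality stays the same.
C7: root C down a perfect fifth → F, giving F7.
F-7: root F down a perfect fifth → Bb, giving Bb-7.
A7: root A down a perfect fifth → D, giving D7.
CM: root C down a perfect fifth → F, giving FM.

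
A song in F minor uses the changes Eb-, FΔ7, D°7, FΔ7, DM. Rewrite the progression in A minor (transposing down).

G- AΔ7 F#°7 AΔ7 F#M

F minor down to A minor is a minor sixth; each chord root moves by that interval while the quality stays the same.
Eb-: root Eb down a minor sixth → G, giving G-.
FΔ7: root F down a minor sixth → A, giving AΔ7.
D°7: root D down a minor sixth → F#, giving F#°7.
FΔ7: root F down a minor sixth → A, giving AΔ7.
DM: root D down a minor sixth → F#, giving F#M.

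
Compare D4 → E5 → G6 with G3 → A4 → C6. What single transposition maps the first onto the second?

down a perfect fifth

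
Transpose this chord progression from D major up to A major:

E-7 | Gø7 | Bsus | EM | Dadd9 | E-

B-7 Dø7 F#sus BM Aadd9 B-

D major up to A major is a perfect fifth; each chord root moves by that interval while the quality stays the same.
E-7: root E up a perfect fifth → B, giving B-7.
Gø7: root G up a perfect fifth → D, giving Dø7.
Bsus: root B up a perfect fifth → F#, giving F#sus.
EM: root E up a perfect fifth → B, giving BM.
Dadd9: root D up a perfect fifth → A, giving Aadd9.
E-: root E up a perfect fifth → B, giving B-.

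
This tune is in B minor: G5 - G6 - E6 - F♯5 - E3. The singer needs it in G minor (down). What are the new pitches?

Eb5 Eb6 C6 D5 C3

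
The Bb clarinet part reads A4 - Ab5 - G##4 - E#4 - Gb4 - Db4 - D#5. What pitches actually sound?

Written C4 on the Bb clarinet sounds as Bb3, a major second lower; apply that shift to every note.
A4 gives G4
Ab5 gives Gb5
G##4 gives F##4
E#4 gives D#4
Gb4 gives Fb4
Db4 gives Cb4
D#5 gives C#5

G4 Gb5 F##4 D#4 Fb4 Cb4 C#5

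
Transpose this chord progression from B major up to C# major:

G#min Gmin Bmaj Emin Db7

A#min Amin C#maj F#min Eb7

B major up to C# major is a major second; each chord root moves by that interval while the quality stays the same.
G#min: root G# up a major second → A#, giving A#min.
Gmin: root G up a major second → A, giving Amin.
Bmaj: root B up a major second → C#, giving C#maj.
Emin: root E up a major second → F#, giving F#min.
Db7: root Db up a major second → Eb, giving Eb7.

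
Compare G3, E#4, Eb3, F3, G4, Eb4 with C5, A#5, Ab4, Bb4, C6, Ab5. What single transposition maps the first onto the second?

up a perfect eleventh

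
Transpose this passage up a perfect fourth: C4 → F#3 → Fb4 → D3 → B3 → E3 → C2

F4 B3 Bbb4 G3 E4 A3 F2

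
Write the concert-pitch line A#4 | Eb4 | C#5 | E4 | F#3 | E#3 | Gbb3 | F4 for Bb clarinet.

The Bb clarinet sounds a major second below written, so the written part must be a major second above concert — transpose each note up.
A#4 -> B#4
Eb4 -> F4
C#5 -> D#5
E4 -> F#4
F#3 -> G#3
E#3 -> F##3
Gbb3 -> Abb3
F4 -> G4

B#4 F4 D#5 F#4 G#3 F##3 Abb3 G4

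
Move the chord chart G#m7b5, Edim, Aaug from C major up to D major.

A#m7b5 F#dim Baug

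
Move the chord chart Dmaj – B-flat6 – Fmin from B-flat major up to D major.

F#maj D6 Amin

B-flat major up to D major is a major third; each chord root moves by that interval while the quality stays the same.
Dmaj: root D up a major third → F#, giving F#maj.
B-flat6: root B-flat up a major third → D, giving D6.
Fmin: root F up a major third → A, giving Amin.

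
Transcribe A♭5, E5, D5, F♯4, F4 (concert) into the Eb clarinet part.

F5 C#5 B4 D#4 D4

Written C4 sounds as Eb4 on the Eb clarinet, so concert pitches are written a minor third down.
Ab5 becomes F5
E5 becomes C#5
D5 becomes B4
F#4 becomes D#4
F4 becomes D4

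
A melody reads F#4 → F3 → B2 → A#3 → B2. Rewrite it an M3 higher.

A#4 A3 D#3 C##4 D#3

F#4 gives A#4
F3 gives A3
B2 gives D#3
A#3 gives C##4
B2 gives D#3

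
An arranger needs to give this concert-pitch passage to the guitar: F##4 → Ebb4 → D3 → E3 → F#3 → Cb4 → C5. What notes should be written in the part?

Written C4 sounds as C3 on the guitar, so concert pitches are written a perfect octave up.
F##4 becomes F##5
Ebb4 becomes Ebb5
D3 becomes D4
E3 becomes E4
F#3 becomes F#4
Cb4 becomes Cb5
C5 becomes C6

F##5 Ebb5 D4 E4 F#4 Cb5 C6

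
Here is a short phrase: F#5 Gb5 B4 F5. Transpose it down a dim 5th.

F#5: a fifth down reaches B, and 6 semitones makes it B#4.
A diminished fifth down from Gb5 gives C5.
A diminished fifth down from B4 gives E#4.
A diminished fifth down from F5 gives B4.

B#4 C5 E#4 B4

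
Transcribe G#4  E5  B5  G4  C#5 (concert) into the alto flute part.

C#5 A5 E6 C5 F#5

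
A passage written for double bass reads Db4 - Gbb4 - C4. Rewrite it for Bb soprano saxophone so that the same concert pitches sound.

First find concert pitch: the double bass sounds a perfect octave below written, so Db4 Gbb4 C4 sounds Db3 Gbb3 C3.
Then write for Bb soprano saxophone: it sounds a major second below written, so the part must be a major second above concert.
Db3 → Eb3
Gbb3 → Abb3
C3 → D3

Eb3 Abb3 D3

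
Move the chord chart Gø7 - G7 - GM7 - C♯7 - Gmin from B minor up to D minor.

Bbø7 Bb7 BbM7 E7 Bbmin

B minor up to D minor is a minor third; each chord root moves by that interval while the quality stays the same.
Gø7: root G up a minor third → Bb, giving Bbø7.
G7: root G up a minor third → Bb, giving Bb7.
GM7: root G up a minor third → Bb, giving BbM7.
C♯7: root C♯ up a minor third → E, giving E7.
Gmin: root G up a minor third → Bb, giving Bbmin.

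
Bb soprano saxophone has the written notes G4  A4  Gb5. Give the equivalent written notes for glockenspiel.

First find concert pitch: the Bb soprano saxophone sounds a major second below written, so G4 A4 Gb5 sounds F4 G4 Fb5.
Then write for glockenspiel: it sounds a perfect fifteenth above written, so the part must be a perfect fifteenth below concert.
F4 → F2
G4 → G2
Fb5 → Fb3

F2 G2 Fb3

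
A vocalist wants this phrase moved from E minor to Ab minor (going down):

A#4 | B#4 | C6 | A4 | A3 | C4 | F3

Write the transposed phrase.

From E down to Ab is an augmented fifth; apply that to each pitch.
A#4 to D4
B#4 to E4
C6 to Fb5
A4 to Db4
A3 to Db3
C4 to Fb3
F3 to Bbb2

D4 E4 Fb5 Db4 Db3 Fb3 Bbb2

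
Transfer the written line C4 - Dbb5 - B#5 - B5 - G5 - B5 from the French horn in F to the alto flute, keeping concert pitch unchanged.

Bb3 Cbb5 A#5 A5 F5 A5

First find concert pitch: the French horn in F sounds a perfect fifth below written, so C4 Dbb5 B#5 B5 G5 B5 sounds F3 Gbb4 E#5 E5 C5 E5.
Then write for alto flute: it sounds a perfect fourth below written, so the part must be a perfect fourth above concert.
F3 → Bb3
Gbb4 → Cbb5
E#5 → A#5
E5 → A5
C5 → F5
E5 → A5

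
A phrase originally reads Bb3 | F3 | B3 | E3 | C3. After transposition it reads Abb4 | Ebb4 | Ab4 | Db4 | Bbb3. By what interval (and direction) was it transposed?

up a diminished seventh

Take the first pair: Bb3 → Abb4. B to A spans 7 letter names, so the interval is some kind of seventh.
Bb3 to Abb4 is 9 semitones, which makes it a diminished seventh; the second version is higher, so the direction is up.
Checking another pair — C3 → Bbb3 — gives the same interval.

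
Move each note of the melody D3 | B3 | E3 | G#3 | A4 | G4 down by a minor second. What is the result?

C#3 A#3 D#3 F##3 G#4 F#4

D3 down a minor second is C#3.
B3 down a minor second is A#3.
A minor second down from E3 gives D#3.
G#3: a second down reaches F, and 1 semitone makes it F##3.
A minor second down from A4 gives G#4.
G4 down a minor second is F#4.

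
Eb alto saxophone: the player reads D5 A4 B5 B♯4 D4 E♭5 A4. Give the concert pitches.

F4 C4 D5 D#4 F3 Gb4 C4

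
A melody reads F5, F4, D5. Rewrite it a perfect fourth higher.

Bb5 Bb4 G5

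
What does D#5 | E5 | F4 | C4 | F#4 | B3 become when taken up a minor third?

A minor third up from D#5 gives F#5.
E5 up a minor third is G5.
F4: a third up reaches A, and 3 semitones makes it Ab4.
C4 up a minor third is Eb4.
F#4: a third up reaches A, and 3 semitones makes it A4.
B3: a third up reaches D, and 3 semitones makes it D4.

F#5 G5 Ab4 Eb4 A4 D4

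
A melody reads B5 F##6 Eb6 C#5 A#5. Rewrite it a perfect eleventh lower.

F#4 C##5 Bb4 G#3 E#4

B5 down a perfect eleventh is F#4.
A perfect eleventh down from F##6 gives C##5.
Eb6 down a perfect eleventh is Bb4.
C#5 down a perfect eleventh is G#3.
A#5: an eleventh down reaches E, and 17 semitones makes it E#4.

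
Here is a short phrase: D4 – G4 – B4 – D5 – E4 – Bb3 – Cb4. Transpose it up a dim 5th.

D4: a fifth up reaches A, and 6 semitones makes it Ab4.
G4 up a diminished fifth is Db5.
B4 up a diminished fifth is F5.
D5 up a diminished fifth is Ab5.
A diminished fifth up from E4 gives Bb4.
Bb3 up a diminished fifth is Fb4.
Cb4 up a diminished fifth is Gbb4.

Ab4 Db5 F5 Ab5 Bb4 Fb4 Gbb4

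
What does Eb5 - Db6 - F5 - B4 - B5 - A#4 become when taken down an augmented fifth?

Abb4 Gbb5 Bbb4 Eb4 Eb5 D4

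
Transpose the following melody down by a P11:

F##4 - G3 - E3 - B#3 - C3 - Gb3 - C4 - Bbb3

C##3 D2 B1 F##2 G1 Db2 G2 Fb2

F##4 becomes C##3
G3 becomes D2
E3 becomes B1
B#3 becomes F##2
C3 becomes G1
Gb3 becomes Db2
C4 becomes G2
Bbb3 becomes Fb2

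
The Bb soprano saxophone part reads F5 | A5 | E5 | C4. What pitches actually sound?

Eb5 G5 D5 Bb3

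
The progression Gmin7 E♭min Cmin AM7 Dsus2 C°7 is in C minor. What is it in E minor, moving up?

C minor up to E minor is a major third; each chord root moves by that interval while the quality stays the same.
Gmin7: root G up a major third → B, giving Bmin7.
E♭min: root E♭ up a major third → G, giving Gmin.
Cmin: root C up a major third → E, giving Emin.
AM7: root A up a major third → C#, giving C#M7.
Dsus2: root D up a major third → F#, giving F#sus2.
C°7: root C up a major third → E, giving E°7.

Bmin7 Gmin Emin C#M7 F#sus2 E°7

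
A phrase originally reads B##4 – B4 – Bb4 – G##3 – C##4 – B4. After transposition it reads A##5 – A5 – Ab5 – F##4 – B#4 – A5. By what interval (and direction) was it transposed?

up a minor seventh

Take the first pair: B##4 → A##5. B to A spans 7 letter names, so the interval is some kind of seventh.
B##4 to A##5 is 10 semitones, which makes it a minor seventh; the second version is higher, so the direction is up.
Checking another pair — B4 → A5 — gives the same interval.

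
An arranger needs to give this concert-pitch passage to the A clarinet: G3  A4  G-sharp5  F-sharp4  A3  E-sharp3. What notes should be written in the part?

Bb3 C5 B5 A4 C4 G#3

The A clarinet sounds a minor third below written, so the written part must be a minor third above concert — transpose each note up.
G3 becomes Bb3
A4 becomes C5
G#5 becomes B5
F#4 becomes A4
A3 becomes C4
E#3 becomes G#3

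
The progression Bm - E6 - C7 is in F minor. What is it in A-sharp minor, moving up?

F minor up to A-sharp minor is an augmented third; each chord root moves by that interval while the quality stays the same.
Bm: root B up an augmented third → D##, giving D##m.
E6: root E up an augmented third → G##, giving G##6.
C7: root C up an augmented third → E#, giving E#7.

D##m G##6 E#7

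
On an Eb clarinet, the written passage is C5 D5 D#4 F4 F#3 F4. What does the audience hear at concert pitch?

Written C4 on the Eb clarinet sounds as Eb4, a minor third higher; apply that shift to every note.
C5 -> Eb5
D5 -> F5
D#4 -> F#4
F4 -> Ab4
F#3 -> A3
F4 -> Ab4

Eb5 F5 F#4 Ab4 A3 Ab4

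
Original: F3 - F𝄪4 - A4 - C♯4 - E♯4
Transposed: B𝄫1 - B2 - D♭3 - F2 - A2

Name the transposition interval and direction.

down an augmented twelfth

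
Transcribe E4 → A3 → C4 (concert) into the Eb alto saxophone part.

C#5 F#4 A4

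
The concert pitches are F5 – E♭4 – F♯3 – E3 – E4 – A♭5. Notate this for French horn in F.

C6 Bb4 C#4 B3 B4 Eb6

The French horn in F sounds a perfect fifth below written, so the written part must be a perfect fifth above concert — transpose each note up.
F5 → C6
Eb4 → Bb4
F#3 → C#4
E3 → B3
E4 → B4
Ab5 → Eb6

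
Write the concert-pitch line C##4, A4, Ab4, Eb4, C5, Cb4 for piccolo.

The piccolo sounds a perfect octave above written, so the written part must be a perfect octave below concert — transpose each note down.
C##4 -> C##3
A4 -> A3
Ab4 -> Ab3
Eb4 -> Eb3
C5 -> C4
Cb4 -> Cb3

C##3 A3 Ab3 Eb3 C4 Cb3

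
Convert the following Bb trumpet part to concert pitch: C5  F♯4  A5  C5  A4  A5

Written C4 on the Bb trumpet sounds as Bb3, a major second lower; apply that shift to every note.
C5 → Bb4
F#4 → E4
A5 → G5
C5 → Bb4
A4 → G4
A5 → G5

Bb4 E4 G5 Bb4 G4 G5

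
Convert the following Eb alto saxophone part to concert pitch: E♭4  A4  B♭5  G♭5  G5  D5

Gb3 C4 Db5 Bbb4 Bb4 F4

Written C4 on the Eb alto saxophone sounds as Eb3, a major sixth lower; apply that shift to every note.
Eb4 becomes Gb3
A4 becomes C4
Bb5 becomes Db5
Gb5 becomes Bbb4
G5 becomes Bb4
D5 becomes F4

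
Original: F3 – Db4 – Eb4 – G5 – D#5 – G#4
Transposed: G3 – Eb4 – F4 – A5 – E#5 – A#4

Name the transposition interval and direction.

up a major second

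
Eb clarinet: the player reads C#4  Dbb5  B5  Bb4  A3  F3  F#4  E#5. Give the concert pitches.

E4 Fbb5 D6 Db5 C4 Ab3 A4 G#5

Written C4 on the Eb clarinet sounds as Eb4, a minor third higher; apply that shift to every note.
C#4 becomes E4
Dbb5 becomes Fbb5
B5 becomes D6
Bb4 becomes Db5
A3 becomes C4
F3 becomes Ab3
F#4 becomes A4
E#5 becomes G#5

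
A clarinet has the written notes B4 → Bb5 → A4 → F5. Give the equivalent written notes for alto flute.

C#5 C6 B4 G5

First find concert pitch: the A clarinet sounds a minor third below written, so B4 Bb5 A4 F5 sounds G#4 G5 F#4 D5.
Then write for alto flute: it sounds a perfect fourth below written, so the part must be a perfect fourth above concert.
G#4 → C#5
G5 → C6
F#4 → B4
D5 → G5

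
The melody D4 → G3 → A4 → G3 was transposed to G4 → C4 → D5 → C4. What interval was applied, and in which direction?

From D4 to G4 is 4 letter names — a fourth of some quality.
D4 to G4 is 5 semitones, which makes it a perfect fourth; the second version is higher, so the direction is up.
Checking another pair — G3 → C4 — gives the same interval.

up a perfect fourth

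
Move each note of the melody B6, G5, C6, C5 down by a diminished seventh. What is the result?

C##6 A#4 D#5 D#4

B6 becomes C##6
G5 becomes A#4
C6 becomes D#5
C5 becomes D#4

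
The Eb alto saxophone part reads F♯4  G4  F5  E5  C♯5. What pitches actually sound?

A3 Bb3 Ab4 G4 E4

Written C4 on the Eb alto saxophone sounds as Eb3, a major sixth lower; apply that shift to every note.
F#4 -> A3
G4 -> Bb3
F5 -> Ab4
E5 -> G4
C#5 -> E4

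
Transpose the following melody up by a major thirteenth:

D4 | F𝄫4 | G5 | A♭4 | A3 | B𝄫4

B5 Dbb6 E7 F6 F#5 Gb6

A major thirteenth up from D4 gives B5.
Fbb4: a thirteenth up reaches D, and 21 semitones makes it Dbb6.
G5 up a major thirteenth is E7.
A major thirteenth up from Ab4 gives F6.
A major thirteenth up from A3 gives F#5.
Bbb4 up a major thirteenth is Gb6.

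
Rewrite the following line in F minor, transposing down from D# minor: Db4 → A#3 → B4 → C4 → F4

Fbb3 C3 Db4 Ebb3 Abb3

D# minor to F minor down is an augmented sixth, so every note moves down by that interval.
Db4 becomes Fbb3
A#3 becomes C3
B4 becomes Db4
C4 becomes Ebb3
F4 becomes Abb3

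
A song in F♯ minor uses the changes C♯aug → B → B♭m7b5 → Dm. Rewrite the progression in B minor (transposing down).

F#aug E Ebm7b5 Gm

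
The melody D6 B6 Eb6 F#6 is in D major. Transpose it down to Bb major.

Bb5 G6 Cb6 D6

From D down to Bb is a major third; apply that to each pitch.
D6 becomes Bb5
B6 becomes G6
Eb6 becomes Cb6
F#6 becomes D6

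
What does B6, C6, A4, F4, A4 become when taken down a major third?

G6 Ab5 F4 Db4 F4

B6 gives G6
C6 gives Ab5
A4 gives F4
F4 gives Db4
A4 gives F4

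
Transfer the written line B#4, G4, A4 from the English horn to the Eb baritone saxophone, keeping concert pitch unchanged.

C##6 A5 B5

First find concert pitch: the English horn sounds a perfect fifth below written, so B#4 G4 A4 sounds E#4 C4 D4.
Then write for Eb baritone saxophone: it sounds a major thirteenth below written, so the part must be a major thirteenth above concert.
E#4 → C##6
C4 → A5
D4 → B5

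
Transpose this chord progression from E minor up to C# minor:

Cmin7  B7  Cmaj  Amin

Amin7 G#7 Amaj F#min

E minor up to C# minor is a major sixth; each chord root moves by that interval while the quality stays the same.
Cmin7: root C up a major sixth → A, giving Amin7.
B7: root B up a major sixth → G#, giving G#7.
Cmaj: root C up a major sixth → A, giving Amaj.
Amin: root A up a major sixth → F#, giving F#min.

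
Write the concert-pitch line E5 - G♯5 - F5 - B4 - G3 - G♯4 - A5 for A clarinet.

G5 B5 Ab5 D5 Bb3 B4 C6

The A clarinet sounds a minor third below written, so the written part must be a minor third above concert — transpose each note up.
E5 → G5
G#5 → B5
F5 → Ab5
B4 → D5
G3 → Bb3
G#4 → B4
A5 → C6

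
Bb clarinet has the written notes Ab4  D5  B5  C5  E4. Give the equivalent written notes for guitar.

Gb5 C6 A6 Bb5 D5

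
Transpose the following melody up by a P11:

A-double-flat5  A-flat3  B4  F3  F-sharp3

Dbb7 Db5 E6 Bb4 B4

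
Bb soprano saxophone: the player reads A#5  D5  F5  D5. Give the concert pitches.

Written C4 on the Bb soprano saxophone sounds as Bb3, a major second lower; apply that shift to every note.
A#5 to G#5
D5 to C5
F5 to Eb5
D5 to C5

G#5 C5 Eb5 C5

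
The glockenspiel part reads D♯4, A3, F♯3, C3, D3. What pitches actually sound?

D#6 A5 F#5 C5 D5

Written C4 on the glockenspiel sounds as C6, a perfect fifteenth higher; apply that shift to every note.
D#4 to D#6
A3 to A5
F#3 to F#5
C3 to C5
D3 to D5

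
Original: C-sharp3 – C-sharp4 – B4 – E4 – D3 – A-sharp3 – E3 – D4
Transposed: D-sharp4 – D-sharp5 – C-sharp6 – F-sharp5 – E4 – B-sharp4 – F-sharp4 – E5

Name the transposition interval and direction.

up a major ninth

Take the first pair: C#3 → D#4. C to D spans 9 letter names, so the interval is some kind of ninth.
C#3 to D#4 is 14 semitones, which makes it a major ninth; the second version is higher, so the direction is up.
Checking another pair — D4 → E5 — gives the same interval.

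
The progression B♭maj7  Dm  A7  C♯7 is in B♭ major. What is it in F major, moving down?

Fmaj7 Am E7 G#7

B♭ major down to F major is a perfect fourth; each chord root moves by that interval while the quality stays the same.
B♭maj7: root B♭ down a perfect fourth → F, giving Fmaj7.
Dm: root D down a perfect fourth → A, giving Am.
A7: root A down a perfect fourth → E, giving E7.
C♯7: root C♯ down a perfect fourth → G#, giving G#7.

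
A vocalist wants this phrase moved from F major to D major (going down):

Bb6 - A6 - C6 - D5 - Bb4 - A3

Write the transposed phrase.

F major to D major down is a minor third, so every note moves down by that interval.
Bb6 gives G6
A6 gives F#6
C6 gives A5
D5 gives B4
Bb4 gives G4
A3 gives F#3

G6 F#6 A5 B4 G4 F#3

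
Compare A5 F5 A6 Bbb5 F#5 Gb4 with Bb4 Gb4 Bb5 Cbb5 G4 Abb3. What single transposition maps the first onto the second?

down a major seventh

Take the first pair: A5 → Bb4. A to B spans 7 letter names, so the interval is some kind of seventh.
Bb4 to A5 is 11 semitones, which makes it a major seventh; the second version is lower, so the direction is down.
Checking another pair — Gb4 → Abb3 — gives the same interval.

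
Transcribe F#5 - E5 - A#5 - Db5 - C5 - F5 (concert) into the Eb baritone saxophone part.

D#7 C#7 F##7 Bb6 A6 D7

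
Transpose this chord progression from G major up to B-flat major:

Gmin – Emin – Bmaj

Bbmin Gmin Dmaj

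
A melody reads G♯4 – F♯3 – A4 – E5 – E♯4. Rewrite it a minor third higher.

G#4: a third up reaches B, and 3 semitones makes it B4.
F#3 up a minor third is A3.
A4 up a minor third is C5.
A minor third up from E5 gives G5.
E#4: a third up reaches G, and 3 semitones makes it G#4.

B4 A3 C5 G5 G#4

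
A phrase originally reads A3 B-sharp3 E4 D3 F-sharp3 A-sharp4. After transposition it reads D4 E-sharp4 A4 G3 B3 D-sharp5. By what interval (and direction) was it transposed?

Take the first pair: A3 → D4. A to D spans 4 letter names, so the interval is some kind of fourth.
A3 to D4 is 5 semitones, which makes it a perfect fourth; the second version is higher, so the direction is up.
Checking another pair — A#4 → D#5 — gives the same interval.

up a perfect fourth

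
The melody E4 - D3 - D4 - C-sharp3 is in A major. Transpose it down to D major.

A3 G2 G3 F#2

From A down to D is a perfect fifth; apply that to each pitch.
E4 becomes A3
D3 becomes G2
D4 becomes G3
C#3 becomes F#2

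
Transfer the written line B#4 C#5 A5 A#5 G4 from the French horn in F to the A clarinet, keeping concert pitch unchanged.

G#4 A4 F5 F#5 Eb4

First find concert pitch: the French horn in F sounds a perfect fifth below written, so B#4 C#5 A5 A#5 G4 sounds E#4 F#4 D5 D#5 C4.
Then write for A clarinet: it sounds a minor third below written, so the part must be a minor third above concert.
E#4 → G#4
F#4 → A4
D5 → F5
D#5 → F#5
C4 → Eb4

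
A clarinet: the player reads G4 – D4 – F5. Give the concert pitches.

Written C4 on the A clarinet sounds as A3, a minor third lower; apply that shift to every note.
G4 → E4
D4 → B3
F5 → D5

E4 B3 D5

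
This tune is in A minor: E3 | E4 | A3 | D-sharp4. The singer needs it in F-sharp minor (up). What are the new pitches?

C#4 C#5 F#4 B#4

From A up to F-sharp is a major sixth; apply that to each pitch.
E3 -> C#4
E4 -> C#5
A3 -> F#4
D#4 -> B#4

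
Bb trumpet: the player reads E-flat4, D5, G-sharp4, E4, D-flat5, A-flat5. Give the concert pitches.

Db4 C5 F#4 D4 Cb5 Gb5

The Bb trumpet sounds a major second below written, so transpose each written note down a major second.
Eb4 becomes Db4
D5 becomes C5
G#4 becomes F#4
E4 becomes D4
Db5 becomes Cb5
Ab5 becomes Gb5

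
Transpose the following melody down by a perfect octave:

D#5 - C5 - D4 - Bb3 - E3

D#4 C4 D3 Bb2 E2

D#5 → D#4
C5 → C4
D4 → D3
Bb3 → Bb2
E3 → E2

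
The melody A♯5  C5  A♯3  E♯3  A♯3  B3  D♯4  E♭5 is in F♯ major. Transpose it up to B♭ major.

D6 Fb5 D4 A3 D4 Eb4 G4 Abb5

F♯ major to B♭ major up is a diminished fourth, so every note moves up by that interval.
A#5 to D6
C5 to Fb5
A#3 to D4
E#3 to A3
A#3 to D4
B3 to Eb4
D#4 to G4
Eb5 to Abb5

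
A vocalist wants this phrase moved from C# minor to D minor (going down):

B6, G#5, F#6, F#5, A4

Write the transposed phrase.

C6 A4 G5 G4 Bb3

C# minor to D minor down is a major seventh, so every note moves down by that interval.
B6 -> C6
G#5 -> A4
F#6 -> G5
F#5 -> G4
A4 -> Bb3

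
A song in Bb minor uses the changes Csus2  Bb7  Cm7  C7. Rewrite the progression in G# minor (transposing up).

A#sus2 G#7 A#m7 A#7

Bb minor up to G# minor is an augmented sixth; each chord root moves by that interval while the quality stays the same.
Csus2: root C up an augmented sixth → A#, giving A#sus2.
Bb7: root Bb up an augmented sixth → G#, giving G#7.
Cm7: root C up an augmented sixth → A#, giving A#m7.
C7: root C up an augmented sixth → A#, giving A#7.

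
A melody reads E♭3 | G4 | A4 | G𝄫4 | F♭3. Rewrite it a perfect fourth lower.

Bb2 D4 E4 Dbb4 Cb3

Eb3 becomes Bb2
G4 becomes D4
A4 becomes E4
Gbb4 becomes Dbb4
Fb3 becomes Cb3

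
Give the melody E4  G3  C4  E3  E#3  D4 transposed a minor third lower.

C#4 E3 A3 C#3 C##3 B3

A minor third down from E4 gives C#4.
G3 down a minor third is E3.
A minor third down from C4 gives A3.
E3 down a minor third is C#3.
E#3 down a minor third is C##3.
D4 down a minor third is B3.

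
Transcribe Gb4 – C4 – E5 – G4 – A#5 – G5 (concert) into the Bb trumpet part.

Ab4 D4 F#5 A4 B#5 A5

Written C4 sounds as Bb3 on the Bb trumpet, so concert pitches are written a major second up.
Gb4 to Ab4
C4 to D4
E5 to F#5
G4 to A4
A#5 to B#5
G5 to A5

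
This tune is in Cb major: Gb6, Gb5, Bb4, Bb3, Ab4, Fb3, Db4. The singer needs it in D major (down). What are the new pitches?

A5 A4 C#4 C#3 B3 G2 E3

Cb major to D major down is a diminished seventh, so every note moves down by that interval.
Gb6 to A5
Gb5 to A4
Bb4 to C#4
Bb3 to C#3
Ab4 to B3
Fb3 to G2
Db4 to E3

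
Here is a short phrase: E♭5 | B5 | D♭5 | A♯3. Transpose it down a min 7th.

Eb5 to F4
B5 to C#5
Db5 to Eb4
A#3 to B#2

F4 C#5 Eb4 B#2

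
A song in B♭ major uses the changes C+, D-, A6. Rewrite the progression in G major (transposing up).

B♭ major up to G major is a major sixth; each chord root moves by that interval while the quality stays the same.
C+: root C up a major sixth → A, giving A+.
D-: root D up a major sixth → B, giving B-.
A6: root A up a major sixth → F#, giving F#6.

A+ B- F#6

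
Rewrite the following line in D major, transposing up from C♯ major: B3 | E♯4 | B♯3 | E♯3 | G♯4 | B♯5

C♯ major to D major up is a minor second, so every note moves up by that interval.
B3 becomes C4
E#4 becomes F#4
B#3 becomes C#4
E#3 becomes F#3
G#4 becomes A4
B#5 becomes C#6

C4 F#4 C#4 F#3 A4 C#6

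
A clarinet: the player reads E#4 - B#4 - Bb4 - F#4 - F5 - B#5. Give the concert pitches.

Written C4 on the A clarinet sounds as A3, a minor third lower; apply that shift to every note.
E#4 to C##4
B#4 to G##4
Bb4 to G4
F#4 to D#4
F5 to D5
B#5 to G##5

C##4 G##4 G4 D#4 D5 G##5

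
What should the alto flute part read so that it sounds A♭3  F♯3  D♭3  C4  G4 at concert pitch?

Written C4 sounds as G3 on the alto flute, so concert pitches are written a perfect fourth up.
Ab3 to Db4
F#3 to B3
Db3 to Gb3
C4 to F4
G4 to C5

Db4 B3 Gb3 F4 C5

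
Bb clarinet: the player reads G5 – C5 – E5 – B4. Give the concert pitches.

F5 Bb4 D5 A4

The Bb clarinet sounds a major second below written, so transpose each written note down a major second.
G5 -> F5
C5 -> Bb4
E5 -> D5
B4 -> A4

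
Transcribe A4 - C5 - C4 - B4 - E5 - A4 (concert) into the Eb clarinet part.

F#4 A4 A3 G#4 C#5 F#4

The Eb clarinet sounds a minor third above written, so the written part must be a minor third below concert — transpose each note down.
A4 -> F#4
C5 -> A4
C4 -> A3
B4 -> G#4
E5 -> C#5
A4 -> F#4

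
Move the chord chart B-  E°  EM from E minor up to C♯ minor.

G#- C#° C#M

E minor up to C♯ minor is a major sixth; each chord root moves by that interval while the quality stays the same.
B-: root B up a major sixth → G#, giving G#-.
E°: root E up a major sixth → C#, giving C#°.
EM: root E up a major sixth → C#, giving C#M.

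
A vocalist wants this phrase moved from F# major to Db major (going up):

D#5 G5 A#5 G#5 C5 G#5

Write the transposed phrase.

Bb5 Ebb6 F6 Eb6 Abb5 Eb6

From F# up to Db is a diminished sixth; apply that to each pitch.
D#5 → Bb5
G5 → Ebb6
A#5 → F6
G#5 → Eb6
C5 → Abb5
G#5 → Eb6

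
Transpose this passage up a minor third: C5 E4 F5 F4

A minor third up from C5 gives Eb5.
A minor third up from E4 gives G4.
F5: a third up reaches A, and 3 semitones makes it Ab5.
F4: a third up reaches A, and 3 semitones makes it Ab4.

Eb5 G4 Ab5 Ab4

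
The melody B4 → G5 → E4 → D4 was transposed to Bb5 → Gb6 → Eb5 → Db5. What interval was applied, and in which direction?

From B4 to Bb5 is 8 letter names — an octave of some quality.
B4 to Bb5 is 11 semitones, which makes it a diminished octave; the second version is higher, so the direction is up.
Checking another pair — D4 → Db5 — gives the same interval.

up a diminished octave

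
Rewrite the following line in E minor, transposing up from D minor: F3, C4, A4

G3 D4 B4

D minor to E minor up is a major second, so every note moves up by that interval.
F3 → G3
C4 → D4
A4 → B4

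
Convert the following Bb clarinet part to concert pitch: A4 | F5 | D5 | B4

Written C4 on the Bb clarinet sounds as Bb3, a major second lower; apply that shift to every note.
A4 → G4
F5 → Eb5
D5 → C5
B4 → A4

G4 Eb5 C5 A4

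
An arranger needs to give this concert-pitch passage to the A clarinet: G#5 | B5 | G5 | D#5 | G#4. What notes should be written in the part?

B5 D6 Bb5 F#5 B4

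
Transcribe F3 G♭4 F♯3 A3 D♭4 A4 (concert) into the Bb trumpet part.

G3 Ab4 G#3 B3 Eb4 B4

The Bb trumpet sounds a major second below written, so the written part must be a major second above concert — transpose each note up.
F3 becomes G3
Gb4 becomes Ab4
F#3 becomes G#3
A3 becomes B3
Db4 becomes Eb4
A4 becomes B4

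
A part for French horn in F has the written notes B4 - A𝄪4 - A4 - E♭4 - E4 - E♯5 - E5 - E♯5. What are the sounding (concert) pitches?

E4 D##4 D4 Ab3 A3 A#4 A4 A#4

The French horn in F sounds a perfect fifth below written, so transpose each written note down a perfect fifth.
B4 gives E4
A##4 gives D##4
A4 gives D4
Eb4 gives Ab3
E4 gives A3
E#5 gives A#4
E5 gives A4
E#5 gives A#4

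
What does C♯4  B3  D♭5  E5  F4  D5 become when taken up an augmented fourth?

C#4 -> F##4
B3 -> E#4
Db5 -> G5
E5 -> A#5
F4 -> B4
D5 -> G#5

F##4 E#4 G5 A#5 B4 G#5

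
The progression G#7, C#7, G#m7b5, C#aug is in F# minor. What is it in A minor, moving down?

F# minor down to A minor is a major sixth; each chord root moves by that interval while the quality stays the same.
G#7: root G# down a major sixth → B, giving B7.
C#7: root C# down a major sixth → E, giving E7.
G#m7b5: root G# down a major sixth → B, giving Bm7b5.
C#aug: root C# down a major sixth → E, giving Eaug.

B7 E7 Bm7b5 Eaug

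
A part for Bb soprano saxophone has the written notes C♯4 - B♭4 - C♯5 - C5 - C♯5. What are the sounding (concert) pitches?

B3 Ab4 B4 Bb4 B4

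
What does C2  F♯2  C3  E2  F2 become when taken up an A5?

An augmented fifth up from C2 gives G#2.
An augmented fifth up from F#2 gives C##3.
An augmented fifth up from C3 gives G#3.
E2 up an augmented fifth is B#2.
F2: a fifth up reaches C, and 8 semitones makes it C#3.

G#2 C##3 G#3 B#2 C#3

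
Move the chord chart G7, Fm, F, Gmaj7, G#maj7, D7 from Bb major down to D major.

Bb major down to D major is a minor sixth; each chord root moves by that interval while the quality stays the same.
G7: root G down a minor sixth → B, giving B7.
Fm: root F down a minor sixth → A, giving Am.
F: root F down a minor sixth → A, giving A.
Gmaj7: root G down a minor sixth → B, giving Bmaj7.
G#maj7: root G# down a minor sixth → B#, giving B#maj7.
D7: root D down a minor sixth → F#, giving F#7.

B7 Am A Bmaj7 B#maj7 F#7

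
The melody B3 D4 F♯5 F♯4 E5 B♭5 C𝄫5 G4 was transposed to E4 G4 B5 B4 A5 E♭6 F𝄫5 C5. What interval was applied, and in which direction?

up a perfect fourth

Take the first pair: B3 → E4. B to E spans 4 letter names, so the interval is some kind of fourth.
B3 to E4 is 5 semitones, which makes it a perfect fourth; the second version is higher, so the direction is up.
Checking another pair — G4 → C5 — gives the same interval.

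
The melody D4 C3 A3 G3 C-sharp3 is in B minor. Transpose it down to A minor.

B minor to A minor down is a major second, so every note moves down by that interval.
D4 to C4
C3 to Bb2
A3 to G3
G3 to F3
C#3 to B2

C4 Bb2 G3 F3 B2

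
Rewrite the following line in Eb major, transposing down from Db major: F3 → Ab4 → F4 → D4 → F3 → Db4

G2 Bb3 G3 E3 G2 Eb3

From Db down to Eb is a minor seventh; apply that to each pitch.
F3 becomes G2
Ab4 becomes Bb3
F4 becomes G3
D4 becomes E3
F3 becomes G2
Db4 becomes Eb3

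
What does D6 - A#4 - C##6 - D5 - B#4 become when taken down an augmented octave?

D6 → Db5
A#4 → A3
C##6 → C#5
D5 → Db4
B#4 → B3

Db5 A3 C#5 Db4 B3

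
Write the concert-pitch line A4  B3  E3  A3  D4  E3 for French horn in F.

Written C4 sounds as F3 on the French horn in F, so concert pitches are written a perfect fifth up.
A4 → E5
B3 → F#4
E3 → B3
A3 → E4
D4 → A4
E3 → B3

E5 F#4 B3 E4 A4 B3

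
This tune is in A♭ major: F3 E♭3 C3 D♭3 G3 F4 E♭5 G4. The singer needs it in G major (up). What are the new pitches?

E4 D4 B3 C4 F#4 E5 D6 F#5

A♭ major to G major up is a major seventh, so every note moves up by that interval.
F3 gives E4
Eb3 gives D4
C3 gives B3
Db3 gives C4
G3 gives F#4
F4 gives E5
Eb5 gives D6
G4 gives F#5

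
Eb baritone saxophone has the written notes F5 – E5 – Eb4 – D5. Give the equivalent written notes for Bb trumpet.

Bb3 A3 Ab2 G3

First find concert pitch: the Eb baritone saxophone sounds a major thirteenth below written, so F5 E5 Eb4 D5 sounds Ab3 G3 Gb2 F3.
Then write for Bb trumpet: it sounds a major second below written, so the part must be a major second above concert.
Ab3 → Bb3
G3 → A3
Gb2 → Ab2
F3 → G3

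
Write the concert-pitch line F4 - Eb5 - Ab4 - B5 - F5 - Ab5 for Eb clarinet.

D4 C5 F4 G#5 D5 F5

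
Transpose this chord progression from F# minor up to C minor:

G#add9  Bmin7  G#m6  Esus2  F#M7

F# minor up to C minor is a diminished fifth; each chord root moves by that interval while the quality stays the same.
G#add9: root G# up a diminished fifth → D, giving Dadd9.
Bmin7: root B up a diminished fifth → F, giving Fmin7.
G#m6: root G# up a diminished fifth → D, giving Dm6.
Esus2: root E up a diminished fifth → Bb, giving Bbsus2.
F#M7: root F# up a diminished fifth → C, giving CM7.

Dadd9 Fmin7 Dm6 Bbsus2 CM7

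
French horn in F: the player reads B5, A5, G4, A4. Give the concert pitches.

E5 D5 C4 D4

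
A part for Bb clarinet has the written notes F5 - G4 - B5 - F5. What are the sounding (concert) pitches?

The Bb clarinet sounds a major second below written, so transpose each written note down a major second.
F5 → Eb5
G4 → F4
B5 → A5
F5 → Eb5

Eb5 F4 A5 Eb5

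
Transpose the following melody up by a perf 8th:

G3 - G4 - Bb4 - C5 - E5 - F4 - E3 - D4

G4 G5 Bb5 C6 E6 F5 E4 D5

G3 → G4
G4 → G5
Bb4 → Bb5
C5 → C6
E5 → E6
F4 → F5
E3 → E4
D4 → D5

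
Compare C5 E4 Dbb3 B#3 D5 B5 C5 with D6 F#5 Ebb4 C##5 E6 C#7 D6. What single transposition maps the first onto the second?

From C5 to D6 is 9 letter names — a ninth of some quality.
C5 to D6 is 14 semitones, which makes it a major ninth; the second version is higher, so the direction is up.
Checking another pair — C5 → D6 — gives the same interval.

up a major ninth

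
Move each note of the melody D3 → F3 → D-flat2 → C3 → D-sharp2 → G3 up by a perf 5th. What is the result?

D3 up a perfect fifth is A3.
F3: a fifth up reaches C, and 7 semitones makes it C4.
A perfect fifth up from Db2 gives Ab2.
C3 up a perfect fifth is G3.
D#2 up a perfect fifth is A#2.
G3 up a perfect fifth is D4.

A3 C4 Ab2 G3 A#2 D4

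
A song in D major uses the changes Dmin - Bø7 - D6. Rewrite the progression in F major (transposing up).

Fmin Dø7 F6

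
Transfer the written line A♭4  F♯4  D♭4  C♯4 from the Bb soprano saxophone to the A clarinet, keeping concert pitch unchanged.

Bbb4 G4 Ebb4 D4

First find concert pitch: the Bb soprano saxophone sounds a major second below written, so A♭4 F♯4 D♭4 C♯4 sounds Gb4 E4 Cb4 B3.
Then write for A clarinet: it sounds a minor third below written, so the part must be a minor third above concert.
Gb4 → Bbb4
E4 → G4
Cb4 → Ebb4
B3 → D4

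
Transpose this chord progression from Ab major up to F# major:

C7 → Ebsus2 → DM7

A#7 C#sus2 B#M7

Ab major up to F# major is an augmented sixth; each chord root moves by that interval while the quality stays the same.
C7: root C up an augmented sixth → A#, giving A#7.
Ebsus2: root Eb up an augmented sixth → C#, giving C#sus2.
DM7: root D up an augmented sixth → B#, giving B#M7.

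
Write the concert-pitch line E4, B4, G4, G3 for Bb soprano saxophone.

The Bb soprano saxophone sounds a major second below written, so the written part must be a major second above concert — transpose each note up.
E4 to F#4
B4 to C#5
G4 to A4
G3 to A3

F#4 C#5 A4 A3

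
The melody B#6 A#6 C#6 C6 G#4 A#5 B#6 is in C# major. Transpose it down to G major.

C# major to G major down is an augmented fourth, so every note moves down by that interval.
B#6 → F#6
A#6 → E6
C#6 → G5
C6 → Gb5
G#4 → D4
A#5 → E5
B#6 → F#6

F#6 E6 G5 Gb5 D4 E5 F#6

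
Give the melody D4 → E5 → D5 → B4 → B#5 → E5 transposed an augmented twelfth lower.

D4 becomes Gb2
E5 becomes Ab3
D5 becomes Gb3
B4 becomes Eb3
B#5 becomes E4
E5 becomes Ab3

Gb2 Ab3 Gb3 Eb3 E4 Ab3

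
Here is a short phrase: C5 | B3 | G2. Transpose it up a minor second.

Db5 C4 Ab2

A minor second up from C5 gives Db5.
A minor second up from B3 gives C4.
A minor second up from G2 gives Ab2.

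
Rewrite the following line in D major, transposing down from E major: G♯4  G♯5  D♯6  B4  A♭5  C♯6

F#4 F#5 C#6 A4 Gb5 B5

E major to D major down is a major second, so every note moves down by that interval.
G#4 -> F#4
G#5 -> F#5
D#6 -> C#6
B4 -> A4
Ab5 -> Gb5
C#6 -> B5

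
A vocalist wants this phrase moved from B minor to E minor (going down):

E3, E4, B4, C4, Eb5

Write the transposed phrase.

A2 A3 E4 F3 Ab4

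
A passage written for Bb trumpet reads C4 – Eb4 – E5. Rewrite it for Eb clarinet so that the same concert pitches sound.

G3 Bb3 B4

First find concert pitch: the Bb trumpet sounds a major second below written, so C4 Eb4 E5 sounds Bb3 Db4 D5.
Then write for Eb clarinet: it sounds a minor third above written, so the part must be a minor third below concert.
Bb3 → G3
Db4 → Bb3
D5 → B4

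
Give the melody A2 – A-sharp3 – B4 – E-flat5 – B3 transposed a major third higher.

A2 -> C#3
A#3 -> C##4
B4 -> D#5
Eb5 -> G5
B3 -> D#4

C#3 C##4 D#5 G5 D#4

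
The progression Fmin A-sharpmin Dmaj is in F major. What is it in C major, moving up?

Cmin E#min Amaj

F major up to C major is a perfect fifth; each chord root moves by that interval while the quality stays the same.
Fmin: root F up a perfect fifth → C, giving Cmin.
A-sharpmin: root A-sharp up a perfect fifth → E#, giving E#min.
Dmaj: root D up a perfect fifth → A, giving Amaj.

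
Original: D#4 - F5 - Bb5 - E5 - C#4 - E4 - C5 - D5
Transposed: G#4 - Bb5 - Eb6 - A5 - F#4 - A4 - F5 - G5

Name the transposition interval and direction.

Take the first pair: D#4 → G#4. D to G spans 4 letter names, so the interval is some kind of fourth.
D#4 to G#4 is 5 semitones, which makes it a perfect fourth; the second version is higher, so the direction is up.
Checking another pair — D5 → G5 — gives the same interval.

up a perfect fourth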